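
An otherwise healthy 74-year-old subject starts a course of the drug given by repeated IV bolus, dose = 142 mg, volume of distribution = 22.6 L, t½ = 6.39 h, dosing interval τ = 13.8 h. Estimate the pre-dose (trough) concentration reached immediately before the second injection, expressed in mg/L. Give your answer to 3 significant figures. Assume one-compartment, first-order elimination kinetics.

C₀ per dose = Dose / Vd = 142 / 22.6 = 6.283 mg/L
k = ln2 / t½ = 0.693147 / 6.39 = 0.1085 h⁻¹
Fraction remaining after one interval: r = e^(−kτ) = e^(−0.1085 × 13.8) = 0.2237
Before dose 2, 1 dose has been given (aged 1τ).
C_trough = C₀ × r = 6.283 × 0.2237 = 1.406 mg/L

1.41 mg/L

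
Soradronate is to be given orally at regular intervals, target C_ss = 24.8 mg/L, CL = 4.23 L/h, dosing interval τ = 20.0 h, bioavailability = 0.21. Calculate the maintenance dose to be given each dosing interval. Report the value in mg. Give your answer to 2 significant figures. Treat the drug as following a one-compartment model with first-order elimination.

10000 mg

At steady state, F × (Dose/τ) = Css × CL.
Dose = Css × CL × τ / F = 24.8 × 4.230 × 20.0 / 0.21 = 9991 mg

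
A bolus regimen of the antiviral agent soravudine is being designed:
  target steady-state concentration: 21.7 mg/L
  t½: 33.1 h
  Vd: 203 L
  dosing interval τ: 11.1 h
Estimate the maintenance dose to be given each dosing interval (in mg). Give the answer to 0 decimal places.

k = ln2 / t½ = 0.693147 / 33.1 = 0.02094 h⁻¹
CL = k × Vd = 0.02094 × 203 = 4.251 L/h
At steady state, Dose/τ = Css × CL.
Dose = Css × CL × τ = 21.7 × 4.251 × 11.1 = 1024 mg

1024 mg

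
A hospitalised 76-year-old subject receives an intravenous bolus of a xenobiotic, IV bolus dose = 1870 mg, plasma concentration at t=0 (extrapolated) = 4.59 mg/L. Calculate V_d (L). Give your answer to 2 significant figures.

410 L

Vd = Dose / C₀ = 1870 / 4.59 = 407.4 L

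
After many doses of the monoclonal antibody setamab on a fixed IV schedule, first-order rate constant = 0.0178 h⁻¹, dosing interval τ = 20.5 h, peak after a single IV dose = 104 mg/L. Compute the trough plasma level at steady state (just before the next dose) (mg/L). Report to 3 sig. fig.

e^(−kτ) = e^(−0.01780 × 20.5) = 0.6943
Accumulation ratio R = 1 / (1 − e^(−kτ)) = 1 / (1 − 0.6943) = 3.271
Steady-state trough = C₀ × R × e^(−kτ) = 104 × 3.271 × 0.6943 = 236.2 mg/L

236 mg/L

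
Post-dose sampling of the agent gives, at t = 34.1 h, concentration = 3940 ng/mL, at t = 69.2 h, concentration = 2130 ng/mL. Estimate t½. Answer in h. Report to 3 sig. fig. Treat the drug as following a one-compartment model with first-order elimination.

k = ln(C₁/C₂) / (t₂ − t₁) = ln(3940/2130) / (69.2 − 34.1)
  = 0.6151 / 35.10 = 0.01752 h⁻¹
t½ = ln2 / k = 0.693147 / 0.01752 = 39.56 h

39.6 h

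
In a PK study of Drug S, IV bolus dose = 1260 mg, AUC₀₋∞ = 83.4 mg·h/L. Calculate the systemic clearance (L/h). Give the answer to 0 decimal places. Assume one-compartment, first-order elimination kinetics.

15 L/h

CL = Dose / AUC = 1260 / 83.4 = 15.11 L/h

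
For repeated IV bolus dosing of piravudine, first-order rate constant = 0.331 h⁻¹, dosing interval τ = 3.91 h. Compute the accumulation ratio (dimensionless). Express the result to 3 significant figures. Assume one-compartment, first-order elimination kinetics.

1.38

e^(−kτ) = e^(−0.3310 × 3.91) = 0.2741
Accumulation ratio R = 1 / (1 − e^(−kτ)) = 1 / (1 − 0.2741) = 1.378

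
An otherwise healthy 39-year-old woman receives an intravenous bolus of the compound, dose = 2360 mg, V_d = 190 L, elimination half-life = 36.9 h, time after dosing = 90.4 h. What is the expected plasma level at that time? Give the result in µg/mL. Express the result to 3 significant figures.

C₀ = Dose / Vd = 2360 / 190 = 12.42 mg/L
k = ln2 / t½ = 0.693147 / 36.9 = 0.01878 h⁻¹
C = C₀ · e^(−k·t) = 12.42 × e^(−0.01878 × 90.4)
  = 12.42 × 0.1831 = 2.274 mg/L
(2.274 mg/L = 2.274 µg/mL)

2.27 µg/mL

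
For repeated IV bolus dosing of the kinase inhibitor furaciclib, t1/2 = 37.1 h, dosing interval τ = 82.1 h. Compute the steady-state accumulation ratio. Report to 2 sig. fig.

k = ln2 / t½ = 0.693147 / 37.1 = 0.01868 h⁻¹
e^(−kτ) = e^(−0.01868 × 82.1) = 0.2158
Accumulation ratio R = 1 / (1 − e^(−kτ)) = 1 / (1 − 0.2158) = 1.275

1.3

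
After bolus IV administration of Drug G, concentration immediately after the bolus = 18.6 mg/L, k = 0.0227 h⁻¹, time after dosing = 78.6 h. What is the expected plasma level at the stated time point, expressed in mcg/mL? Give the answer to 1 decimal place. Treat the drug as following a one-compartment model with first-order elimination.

3.1 mcg/mL

C = C₀ · e^(−k·t) = 18.60 × e^(−0.02270 × 78.6)
  = 18.60 × 0.1679 = 3.123 mg/L
(3.123 mg/L = 3.123 mcg/mL)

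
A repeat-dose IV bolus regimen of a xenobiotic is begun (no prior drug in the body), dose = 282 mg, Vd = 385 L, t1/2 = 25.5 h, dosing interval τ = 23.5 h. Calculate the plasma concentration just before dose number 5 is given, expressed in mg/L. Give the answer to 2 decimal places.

0.76 mg/L

C₀ per dose = Dose / Vd = 282 / 385 = 0.7325 mg/L
k = ln2 / t½ = 0.693147 / 25.5 = 0.02718 h⁻¹
Fraction remaining after one interval: r = e^(−kτ) = e^(−0.02718 × 23.5) = 0.5280
Before dose 5, 4 doses have been given (aged 1τ, 2τ, 3τ, 4τ).
C_trough = C₀ × (r + r² + … + r^4) = C₀ × r(1−r^4)/(1−r)
        = 0.7325 × 0.5280 × (1 − 0.07772) / (1 − 0.5280) = 0.7557 mg/L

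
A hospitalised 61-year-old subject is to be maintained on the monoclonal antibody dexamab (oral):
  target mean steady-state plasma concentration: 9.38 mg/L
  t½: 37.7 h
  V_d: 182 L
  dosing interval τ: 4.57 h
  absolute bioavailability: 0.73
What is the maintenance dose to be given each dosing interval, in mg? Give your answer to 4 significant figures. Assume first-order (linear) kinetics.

k = ln2 / t½ = 0.693147 / 37.7 = 0.01839 h⁻¹
CL = k × Vd = 0.01839 × 182 = 3.347 L/h
At steady state, F × (Dose/τ) = Css × CL.
Dose = Css × CL × τ / F = 9.38 × 3.347 × 4.57 / 0.73 = 196.5 mg

196.5 mg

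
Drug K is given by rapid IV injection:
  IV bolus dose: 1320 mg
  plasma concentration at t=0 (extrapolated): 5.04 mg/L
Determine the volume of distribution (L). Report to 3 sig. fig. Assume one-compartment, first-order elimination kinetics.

Vd = Dose / C₀ = 1320 / 5.04 = 261.9 L

262 L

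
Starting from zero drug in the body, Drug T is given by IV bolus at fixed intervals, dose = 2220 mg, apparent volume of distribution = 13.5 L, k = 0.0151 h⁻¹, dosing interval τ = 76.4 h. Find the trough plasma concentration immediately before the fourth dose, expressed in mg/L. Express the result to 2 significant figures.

C₀ per dose = Dose / Vd = 2220 / 13.5 = 164.4 mg/L
Fraction remaining after one interval: r = e^(−kτ) = e^(−0.01510 × 76.4) = 0.3155
Before dose 4, 3 doses have been given (aged 1τ, 2τ, 3τ).
C_trough = C₀ × (r + r² + … + r^3) = C₀ × r(1−r^3)/(1−r)
        = 164.4 × 0.3155 × (1 − 0.03140) / (1 − 0.3155) = 73.40 mg/L

73 mg/L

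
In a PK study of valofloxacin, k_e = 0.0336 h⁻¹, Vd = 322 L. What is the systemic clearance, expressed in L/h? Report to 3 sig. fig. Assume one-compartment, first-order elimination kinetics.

10.8 L/h

CL = k × Vd = 0.0336 × 322 = 10.82 L/h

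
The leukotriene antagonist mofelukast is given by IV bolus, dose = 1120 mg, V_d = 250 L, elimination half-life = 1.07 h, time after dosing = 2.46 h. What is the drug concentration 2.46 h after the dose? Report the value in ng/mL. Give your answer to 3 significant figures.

910 ng/mL

C₀ = Dose / Vd = 1120 / 250 = 4.480 mg/L
k = ln2 / t½ = 0.693147 / 1.07 = 0.6478 h⁻¹
C = C₀ · e^(−k·t) = 4.480 × e^(−0.6478 × 2.46)
  = 4.480 × 0.2032 = 0.9103 mg/L
Convert: 0.9103 mg/L × 1000 = 910.3 ng/mL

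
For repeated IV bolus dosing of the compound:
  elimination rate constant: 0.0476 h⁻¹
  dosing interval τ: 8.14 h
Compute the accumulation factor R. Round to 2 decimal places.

3.11

e^(−kτ) = e^(−0.04760 × 8.14) = 0.6788
Accumulation ratio R = 1 / (1 − e^(−kτ)) = 1 / (1 − 0.6788) = 3.113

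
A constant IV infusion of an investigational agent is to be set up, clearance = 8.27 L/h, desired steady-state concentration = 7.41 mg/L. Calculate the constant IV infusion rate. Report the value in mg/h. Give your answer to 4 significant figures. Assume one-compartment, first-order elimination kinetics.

At steady state, infusion rate R₀ = Css × CL = 7.41 × 8.270 = 61.28 mg/h

61.28 mg/h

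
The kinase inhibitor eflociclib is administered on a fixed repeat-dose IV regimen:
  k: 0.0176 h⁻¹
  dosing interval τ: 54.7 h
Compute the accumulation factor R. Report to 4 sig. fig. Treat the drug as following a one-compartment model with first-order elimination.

e^(−kτ) = e^(−0.01760 × 54.7) = 0.3819
Accumulation ratio R = 1 / (1 − e^(−kτ)) = 1 / (1 − 0.3819) = 1.618

1.618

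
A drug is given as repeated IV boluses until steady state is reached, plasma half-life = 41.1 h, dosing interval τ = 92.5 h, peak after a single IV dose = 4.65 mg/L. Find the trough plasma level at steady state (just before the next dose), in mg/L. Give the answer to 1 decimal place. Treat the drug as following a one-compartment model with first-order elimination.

k = ln2 / t½ = 0.693147 / 41.1 = 0.01686 h⁻¹
e^(−kτ) = e^(−0.01686 × 92.5) = 0.2102
Accumulation ratio R = 1 / (1 − e^(−kτ)) = 1 / (1 − 0.2102) = 1.266
Steady-state trough = C₀ × R × e^(−kτ) = 4.65 × 1.266 × 0.2102 = 1.237 mg/L

1.2 mg/L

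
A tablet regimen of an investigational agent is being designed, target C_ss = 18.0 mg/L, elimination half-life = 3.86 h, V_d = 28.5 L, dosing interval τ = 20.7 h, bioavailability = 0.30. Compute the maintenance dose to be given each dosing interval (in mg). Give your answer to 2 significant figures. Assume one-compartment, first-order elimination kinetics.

k = ln2 / t½ = 0.693147 / 3.86 = 0.1796 h⁻¹
CL = k × Vd = 0.1796 × 28.5 = 5.119 L/h
At steady state, F × (Dose/τ) = Css × CL.
Dose = Css × CL × τ / F = 18.0 × 5.119 × 20.7 / 0.30 = 6358 mg

6400 mg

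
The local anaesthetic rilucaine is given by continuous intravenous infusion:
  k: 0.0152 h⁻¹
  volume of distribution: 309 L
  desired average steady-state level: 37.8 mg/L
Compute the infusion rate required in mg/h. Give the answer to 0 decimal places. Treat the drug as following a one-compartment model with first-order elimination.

CL = k × Vd = 0.01520 × 309 = 4.697 L/h
At steady state, infusion rate R₀ = Css × CL = 37.8 × 4.697 = 177.5 mg/h

178 mg/h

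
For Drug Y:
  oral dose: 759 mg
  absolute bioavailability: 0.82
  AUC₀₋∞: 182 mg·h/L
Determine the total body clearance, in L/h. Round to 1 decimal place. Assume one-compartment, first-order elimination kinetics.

3.4 L/h

CL = F·Dose / AUC = 0.82 × 759 / 182 = 3.420 L/h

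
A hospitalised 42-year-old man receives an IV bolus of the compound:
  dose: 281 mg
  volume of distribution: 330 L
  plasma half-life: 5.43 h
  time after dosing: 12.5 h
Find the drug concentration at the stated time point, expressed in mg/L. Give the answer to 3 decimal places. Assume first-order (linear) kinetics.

C₀ = Dose / Vd = 281.0 / 330 = 0.8515 mg/L
k = ln2 / t½ = 0.693147 / 5.43 = 0.1277 h⁻¹
C = C₀ · e^(−k·t) = 0.8515 × e^(−0.1277 × 12.5)
  = 0.8515 × 0.2027 = 0.1726 mg/L

0.173 mg/L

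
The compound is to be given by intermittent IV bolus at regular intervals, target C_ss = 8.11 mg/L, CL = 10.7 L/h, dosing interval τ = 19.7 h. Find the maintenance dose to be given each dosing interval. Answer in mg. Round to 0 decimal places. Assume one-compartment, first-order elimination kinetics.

1710 mg

At steady state, Dose/τ = Css × CL.
Dose = Css × CL × τ = 8.11 × 10.70 × 19.7 = 1710 mg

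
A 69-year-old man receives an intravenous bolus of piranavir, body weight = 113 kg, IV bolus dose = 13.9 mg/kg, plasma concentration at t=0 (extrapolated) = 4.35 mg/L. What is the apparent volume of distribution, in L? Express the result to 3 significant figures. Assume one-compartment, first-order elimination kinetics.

Dose = 13.9 × 113 = 1571 mg
Vd = Dose / C₀ = 1571 / 4.35 = 361.1 L

361 L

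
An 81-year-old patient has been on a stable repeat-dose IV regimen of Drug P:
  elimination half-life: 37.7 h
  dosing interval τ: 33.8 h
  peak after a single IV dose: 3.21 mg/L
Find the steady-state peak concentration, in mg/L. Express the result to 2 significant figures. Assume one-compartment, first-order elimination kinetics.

6.9 mg/L

k = ln2 / t½ = 0.693147 / 37.7 = 0.01839 h⁻¹
e^(−kτ) = e^(−0.01839 × 33.8) = 0.5371
Accumulation ratio R = 1 / (1 − e^(−kτ)) = 1 / (1 − 0.5371) = 2.160
Steady-state peak = C₀ × R = 3.21 × 2.160 = 6.934 mg/L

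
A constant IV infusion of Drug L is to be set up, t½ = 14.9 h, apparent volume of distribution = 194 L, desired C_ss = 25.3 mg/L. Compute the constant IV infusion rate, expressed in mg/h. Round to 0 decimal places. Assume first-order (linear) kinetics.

228 mg/h

k = ln2 / t½ = 0.693147 / 14.9 = 0.04652 h⁻¹
CL = k × Vd = 0.04652 × 194 = 9.025 L/h
At steady state, infusion rate R₀ = Css × CL = 25.3 × 9.025 = 228.3 mg/h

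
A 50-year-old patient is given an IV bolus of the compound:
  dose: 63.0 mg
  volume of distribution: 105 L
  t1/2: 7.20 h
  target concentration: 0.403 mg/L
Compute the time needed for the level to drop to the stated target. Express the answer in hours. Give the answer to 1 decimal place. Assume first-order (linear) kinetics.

4.1 h

C₀ = Dose / Vd = 63.00 / 105 = 0.6000 mg/L
k = ln2 / t½ = 0.693147 / 7.20 = 0.09627 h⁻¹
t = ln(C₀ / C) / k = ln(0.6000 / 0.403) / 0.09627
  = ln(1.489) / 0.09627 = 0.3981 / 0.09627 = 4.135 h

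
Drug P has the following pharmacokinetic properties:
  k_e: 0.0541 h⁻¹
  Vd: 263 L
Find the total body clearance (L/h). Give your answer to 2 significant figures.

CL = k × Vd = 0.0541 × 263 = 14.23 L/h

14 L/h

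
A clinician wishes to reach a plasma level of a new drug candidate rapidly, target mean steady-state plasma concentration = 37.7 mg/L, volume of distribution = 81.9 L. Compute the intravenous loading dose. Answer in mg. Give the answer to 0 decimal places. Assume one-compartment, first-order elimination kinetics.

3088 mg

LD = Css × Vd = 37.7 × 81.9 = 3088 mg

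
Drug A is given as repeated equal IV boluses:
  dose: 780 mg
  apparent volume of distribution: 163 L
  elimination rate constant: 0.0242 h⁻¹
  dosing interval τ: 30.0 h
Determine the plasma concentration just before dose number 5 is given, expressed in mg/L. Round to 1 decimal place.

C₀ per dose = Dose / Vd = 780 / 163 = 4.785 mg/L
Fraction remaining after one interval: r = e^(−kτ) = e^(−0.02420 × 30.0) = 0.4838
Before dose 5, 4 doses have been given (aged 1τ, 2τ, 3τ, 4τ).
C_trough = C₀ × (r + r² + … + r^4) = C₀ × r(1−r^4)/(1−r)
        = 4.785 × 0.4838 × (1 − 0.05479) / (1 − 0.4838) = 4.239 mg/L

4.2 mg/L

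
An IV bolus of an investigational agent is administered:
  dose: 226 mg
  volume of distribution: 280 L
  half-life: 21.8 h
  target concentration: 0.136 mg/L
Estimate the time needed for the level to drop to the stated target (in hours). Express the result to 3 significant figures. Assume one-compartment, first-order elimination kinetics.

56.0 h

C₀ = Dose / Vd = 226.0 / 280 = 0.8071 mg/L
k = ln2 / t½ = 0.693147 / 21.8 = 0.03180 h⁻¹
t = ln(C₀ / C) / k = ln(0.8071 / 0.136) / 0.03180
  = ln(5.935) / 0.03180 = 1.781 / 0.03180 = 56.01 h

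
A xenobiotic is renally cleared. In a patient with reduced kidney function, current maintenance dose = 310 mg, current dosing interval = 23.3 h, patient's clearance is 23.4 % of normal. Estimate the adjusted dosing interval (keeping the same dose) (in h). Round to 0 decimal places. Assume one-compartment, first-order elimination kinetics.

To keep the same average steady-state level, dosing rate must scale with clearance.
CL ratio = 23.4 / 100 = 0.2340
New interval (same dose) = 23.3 / 0.2340 = 99.57 h

100 h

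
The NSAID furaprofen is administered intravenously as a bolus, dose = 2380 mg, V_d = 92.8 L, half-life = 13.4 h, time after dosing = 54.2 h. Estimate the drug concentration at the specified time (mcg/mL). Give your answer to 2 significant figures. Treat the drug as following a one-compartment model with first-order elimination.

1.6 mcg/mL

C₀ = Dose / Vd = 2380 / 92.8 = 25.65 mg/L
k = ln2 / t½ = 0.693147 / 13.4 = 0.05173 h⁻¹
C = C₀ · e^(−k·t) = 25.65 × e^(−0.05173 × 54.2)
  = 25.65 × 0.06058 = 1.554 mg/L
(1.554 mg/L = 1.554 mcg/mL)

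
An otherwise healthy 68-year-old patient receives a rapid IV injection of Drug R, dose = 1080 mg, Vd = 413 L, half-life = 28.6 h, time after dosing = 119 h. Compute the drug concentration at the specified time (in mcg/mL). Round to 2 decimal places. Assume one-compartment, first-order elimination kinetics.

C₀ = Dose / Vd = 1080 / 413 = 2.615 mg/L
k = ln2 / t½ = 0.693147 / 28.6 = 0.02424 h⁻¹
C = C₀ · e^(−k·t) = 2.615 × e^(−0.02424 × 119)
  = 2.615 × 0.05588 = 0.1461 mg/L
(0.1461 mg/L = 0.1461 mcg/mL)

0.15 mcg/mL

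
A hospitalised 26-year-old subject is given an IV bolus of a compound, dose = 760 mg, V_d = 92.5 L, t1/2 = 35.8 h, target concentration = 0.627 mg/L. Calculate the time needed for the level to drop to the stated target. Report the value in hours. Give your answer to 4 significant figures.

132.9 h

C₀ = Dose / Vd = 760.0 / 92.5 = 8.216 mg/L
k = ln2 / t½ = 0.693147 / 35.8 = 0.01936 h⁻¹
t = ln(C₀ / C) / k = ln(8.216 / 0.627) / 0.01936
  = ln(13.10) / 0.01936 = 2.573 / 0.01936 = 132.9 h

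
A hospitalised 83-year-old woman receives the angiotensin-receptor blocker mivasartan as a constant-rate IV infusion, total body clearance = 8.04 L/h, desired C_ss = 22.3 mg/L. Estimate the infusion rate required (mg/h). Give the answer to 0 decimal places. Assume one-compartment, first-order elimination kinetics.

At steady state, infusion rate R₀ = Css × CL = 22.3 × 8.040 = 179.3 mg/h

179 mg/h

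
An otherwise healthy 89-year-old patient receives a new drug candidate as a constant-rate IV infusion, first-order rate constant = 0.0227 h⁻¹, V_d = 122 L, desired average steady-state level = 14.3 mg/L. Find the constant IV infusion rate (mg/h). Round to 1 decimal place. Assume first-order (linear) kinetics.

CL = k × Vd = 0.02270 × 122 = 2.769 L/h
At steady state, infusion rate R₀ = Css × CL = 14.3 × 2.769 = 39.60 mg/h

39.6 mg/h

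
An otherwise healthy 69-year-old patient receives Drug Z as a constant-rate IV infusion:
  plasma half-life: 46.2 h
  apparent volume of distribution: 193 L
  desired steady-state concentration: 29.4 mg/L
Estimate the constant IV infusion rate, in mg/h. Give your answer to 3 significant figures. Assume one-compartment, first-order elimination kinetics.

k = ln2 / t½ = 0.693147 / 46.2 = 0.01500 h⁻¹
CL = k × Vd = 0.01500 × 193 = 2.895 L/h
At steady state, infusion rate R₀ = Css × CL = 29.4 × 2.895 = 85.11 mg/h

85.1 mg/h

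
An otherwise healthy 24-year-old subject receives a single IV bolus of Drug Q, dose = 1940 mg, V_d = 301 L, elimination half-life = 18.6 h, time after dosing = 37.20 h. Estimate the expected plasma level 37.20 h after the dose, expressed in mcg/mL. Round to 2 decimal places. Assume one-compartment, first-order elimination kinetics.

1.61 mcg/mL

C₀ = Dose / Vd = 1940 / 301 = 6.445 mg/L
k = ln2 / t½ = 0.693147 / 18.6 = 0.03727 h⁻¹
t / t½ = 37.20 / 18.6 = 2 half-lives
C = C₀ × (1/2)^2 = 6.445 × 0.2500 = 1.611 mg/L
(1.611 mg/L = 1.611 mcg/mL)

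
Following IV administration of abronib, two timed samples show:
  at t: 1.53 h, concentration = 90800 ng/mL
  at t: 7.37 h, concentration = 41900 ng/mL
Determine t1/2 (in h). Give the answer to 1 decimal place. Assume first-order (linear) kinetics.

5.2 h

k = ln(C₁/C₂) / (t₂ − t₁) = ln(90800/41900) / (7.37 − 1.53)
  = 0.7734 / 5.840 = 0.1324 h⁻¹
t½ = ln2 / k = 0.693147 / 0.1324 = 5.235 h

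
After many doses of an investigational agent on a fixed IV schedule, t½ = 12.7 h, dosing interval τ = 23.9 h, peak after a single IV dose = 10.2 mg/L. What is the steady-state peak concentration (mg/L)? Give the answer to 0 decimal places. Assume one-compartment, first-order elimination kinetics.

k = ln2 / t½ = 0.693147 / 12.7 = 0.05458 h⁻¹
e^(−kτ) = e^(−0.05458 × 23.9) = 0.2713
Accumulation ratio R = 1 / (1 − e^(−kτ)) = 1 / (1 − 0.2713) = 1.372
Steady-state peak = C₀ × R = 10.2 × 1.372 = 13.99 mg/L

14 mg/L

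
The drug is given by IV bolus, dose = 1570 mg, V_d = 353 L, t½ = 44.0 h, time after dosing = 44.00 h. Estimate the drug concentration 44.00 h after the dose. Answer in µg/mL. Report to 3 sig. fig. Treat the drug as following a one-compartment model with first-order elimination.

C₀ = Dose / Vd = 1570 / 353 = 4.448 mg/L
k = ln2 / t½ = 0.693147 / 44.0 = 0.01575 h⁻¹
t / t½ = 44.00 / 44.0 = 1 half-lives
C = C₀ × (1/2)^1 = 4.448 × 0.5000 = 2.224 mg/L
(2.224 mg/L = 2.224 µg/mL)

2.22 µg/mL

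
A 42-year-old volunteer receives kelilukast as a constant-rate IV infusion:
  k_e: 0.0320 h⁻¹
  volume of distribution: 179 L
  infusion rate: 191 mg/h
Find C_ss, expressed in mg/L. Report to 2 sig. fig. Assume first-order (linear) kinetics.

CL = k × Vd = 0.03200 × 179 = 5.728 L/h
At steady state Css = R₀ / CL = 191 / 5.728 = 33.34 mg/L

33 mg/L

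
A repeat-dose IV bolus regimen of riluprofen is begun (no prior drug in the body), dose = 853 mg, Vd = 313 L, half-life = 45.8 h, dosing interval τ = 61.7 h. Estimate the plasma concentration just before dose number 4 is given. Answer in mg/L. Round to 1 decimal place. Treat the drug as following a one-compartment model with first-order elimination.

C₀ per dose = Dose / Vd = 853 / 313 = 2.725 mg/L
k = ln2 / t½ = 0.693147 / 45.8 = 0.01513 h⁻¹
Fraction remaining after one interval: r = e^(−kτ) = e^(−0.01513 × 61.7) = 0.3932
Before dose 4, 3 doses have been given (aged 1τ, 2τ, 3τ).
C_trough = C₀ × (r + r² + … + r^3) = C₀ × r(1−r^3)/(1−r)
        = 2.725 × 0.3932 × (1 − 0.06079) / (1 − 0.3932) = 1.658 mg/L

1.7 mg/L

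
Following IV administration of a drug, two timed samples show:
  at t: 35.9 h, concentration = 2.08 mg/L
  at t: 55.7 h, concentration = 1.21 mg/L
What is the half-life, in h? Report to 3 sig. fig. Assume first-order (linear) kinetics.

25.3 h

k = ln(C₁/C₂) / (t₂ − t₁) = ln(2.08/1.21) / (55.7 − 35.9)
  = 0.5417 / 19.80 = 0.02736 h⁻¹
t½ = ln2 / k = 0.693147 / 0.02736 = 25.33 h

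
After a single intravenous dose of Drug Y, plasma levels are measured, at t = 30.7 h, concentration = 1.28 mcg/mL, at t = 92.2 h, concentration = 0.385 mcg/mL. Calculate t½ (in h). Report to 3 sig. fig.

k = ln(C₁/C₂) / (t₂ − t₁) = ln(1.28/0.385) / (92.2 − 30.7)
  = 1.201 / 61.50 = 0.01953 h⁻¹
t½ = ln2 / k = 0.693147 / 0.01953 = 35.49 h

35.5 h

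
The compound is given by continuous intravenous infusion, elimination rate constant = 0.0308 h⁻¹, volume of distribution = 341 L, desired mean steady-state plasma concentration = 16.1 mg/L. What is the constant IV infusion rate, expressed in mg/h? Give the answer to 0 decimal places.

169 mg/h

CL = k × Vd = 0.03080 × 341 = 10.50 L/h
At steady state, infusion rate R₀ = Css × CL = 16.1 × 10.50 = 169.1 mg/h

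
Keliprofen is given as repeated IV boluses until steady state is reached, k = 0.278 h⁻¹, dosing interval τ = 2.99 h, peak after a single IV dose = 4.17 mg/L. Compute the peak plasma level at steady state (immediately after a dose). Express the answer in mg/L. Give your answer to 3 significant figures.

e^(−kτ) = e^(−0.2780 × 2.99) = 0.4355
Accumulation ratio R = 1 / (1 − e^(−kτ)) = 1 / (1 − 0.4355) = 1.771
Steady-state peak = C₀ × R = 4.17 × 1.771 = 7.385 mg/L

7.39 mg/L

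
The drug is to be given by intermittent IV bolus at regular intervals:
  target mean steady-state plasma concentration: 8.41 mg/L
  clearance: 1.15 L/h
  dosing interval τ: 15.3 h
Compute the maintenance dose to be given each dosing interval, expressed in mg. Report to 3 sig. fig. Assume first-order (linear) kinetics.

148 mg

At steady state, Dose/τ = Css × CL.
Dose = Css × CL × τ = 8.41 × 1.150 × 15.3 = 148.0 mg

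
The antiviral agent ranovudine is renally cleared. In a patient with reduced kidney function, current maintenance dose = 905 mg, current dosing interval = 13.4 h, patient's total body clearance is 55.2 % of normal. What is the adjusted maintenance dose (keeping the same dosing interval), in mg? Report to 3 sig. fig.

500 mg

To keep the same average steady-state level, dosing rate must scale with clearance.
CL ratio = 55.2 / 100 = 0.5520
New dose (same interval) = 905 × 0.5520 = 499.6 mg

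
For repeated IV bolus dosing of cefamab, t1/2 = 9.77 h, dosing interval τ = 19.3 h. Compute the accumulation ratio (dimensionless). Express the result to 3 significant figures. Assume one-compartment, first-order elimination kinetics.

1.34

k = ln2 / t½ = 0.693147 / 9.77 = 0.07095 h⁻¹
e^(−kτ) = e^(−0.07095 × 19.3) = 0.2543
Accumulation ratio R = 1 / (1 − e^(−kτ)) = 1 / (1 − 0.2543) = 1.341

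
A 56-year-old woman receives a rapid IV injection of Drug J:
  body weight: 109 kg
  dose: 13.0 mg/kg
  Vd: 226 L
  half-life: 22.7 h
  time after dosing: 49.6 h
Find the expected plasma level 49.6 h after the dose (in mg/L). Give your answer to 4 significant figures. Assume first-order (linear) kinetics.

1.379 mg/L

Total dose = 13.0 × 109 = 1417 mg
C₀ = Dose / Vd = 1417 / 226 = 6.270 mg/L
k = ln2 / t½ = 0.693147 / 22.7 = 0.03054 h⁻¹
C = C₀ · e^(−k·t) = 6.270 × e^(−0.03054 × 49.6)
  = 6.270 × 0.2199 = 1.379 mg/L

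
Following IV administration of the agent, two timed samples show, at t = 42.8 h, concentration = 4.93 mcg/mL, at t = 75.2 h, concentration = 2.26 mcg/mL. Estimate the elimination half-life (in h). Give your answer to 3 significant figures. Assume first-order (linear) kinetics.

k = ln(C₁/C₂) / (t₂ − t₁) = ln(4.93/2.26) / (75.2 − 42.8)
  = 0.7800 / 32.40 = 0.02407 h⁻¹
t½ = ln2 / k = 0.693147 / 0.02407 = 28.80 h

28.8 h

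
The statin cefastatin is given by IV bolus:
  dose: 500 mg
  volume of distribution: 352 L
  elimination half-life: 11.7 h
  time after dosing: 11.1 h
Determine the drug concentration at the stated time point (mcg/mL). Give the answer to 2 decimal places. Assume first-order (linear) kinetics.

0.74 mcg/mL

C₀ = Dose / Vd = 500.0 / 352 = 1.420 mg/L
k = ln2 / t½ = 0.693147 / 11.7 = 0.05924 h⁻¹
C = C₀ · e^(−k·t) = 1.420 × e^(−0.05924 × 11.1)
  = 1.420 × 0.5181 = 0.7357 mg/L
(0.7357 mg/L = 0.7357 mcg/mL)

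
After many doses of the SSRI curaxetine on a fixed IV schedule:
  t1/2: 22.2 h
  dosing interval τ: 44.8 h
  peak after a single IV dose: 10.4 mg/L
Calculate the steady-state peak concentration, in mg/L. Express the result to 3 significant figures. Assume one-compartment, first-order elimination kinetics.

13.8 mg/L

k = ln2 / t½ = 0.693147 / 22.2 = 0.03122 h⁻¹
e^(−kτ) = e^(−0.03122 × 44.8) = 0.2469
Accumulation ratio R = 1 / (1 − e^(−kτ)) = 1 / (1 − 0.2469) = 1.328
Steady-state peak = C₀ × R = 10.4 × 1.328 = 13.81 mg/L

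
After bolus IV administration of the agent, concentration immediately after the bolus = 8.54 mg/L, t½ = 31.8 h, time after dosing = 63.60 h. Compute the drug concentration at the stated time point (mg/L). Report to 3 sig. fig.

k = ln2 / t½ = 0.693147 / 31.8 = 0.02180 h⁻¹
t / t½ = 63.60 / 31.8 = 2 half-lives
C = C₀ × (1/2)^2 = 8.540 × 0.2500 = 2.135 mg/L

2.14 mg/L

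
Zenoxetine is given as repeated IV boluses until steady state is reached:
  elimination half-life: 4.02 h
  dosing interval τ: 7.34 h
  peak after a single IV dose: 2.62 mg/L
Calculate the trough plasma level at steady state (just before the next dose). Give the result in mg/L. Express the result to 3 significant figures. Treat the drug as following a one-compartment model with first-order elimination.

k = ln2 / t½ = 0.693147 / 4.02 = 0.1724 h⁻¹
e^(−kτ) = e^(−0.1724 × 7.34) = 0.2821
Accumulation ratio R = 1 / (1 − e^(−kτ)) = 1 / (1 − 0.2821) = 1.393
Steady-state trough = C₀ × R × e^(−kτ) = 2.62 × 1.393 × 0.2821 = 1.030 mg/L

1.03 mg/L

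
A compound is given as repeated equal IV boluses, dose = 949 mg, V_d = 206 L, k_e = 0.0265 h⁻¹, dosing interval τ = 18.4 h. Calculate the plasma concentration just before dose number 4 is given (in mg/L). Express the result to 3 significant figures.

C₀ per dose = Dose / Vd = 949 / 206 = 4.607 mg/L
Fraction remaining after one interval: r = e^(−kτ) = e^(−0.02650 × 18.4) = 0.6141
Before dose 4, 3 doses have been given (aged 1τ, 2τ, 3τ).
C_trough = C₀ × (r + r² + … + r^3) = C₀ × r(1−r^3)/(1−r)
        = 4.607 × 0.6141 × (1 − 0.2316) / (1 − 0.6141) = 5.633 mg/L

5.63 mg/L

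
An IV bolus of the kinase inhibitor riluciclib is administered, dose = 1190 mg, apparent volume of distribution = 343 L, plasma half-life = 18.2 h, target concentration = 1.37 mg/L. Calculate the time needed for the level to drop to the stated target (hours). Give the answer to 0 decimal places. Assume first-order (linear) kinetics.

24 h

C₀ = Dose / Vd = 1190 / 343 = 3.469 mg/L
k = ln2 / t½ = 0.693147 / 18.2 = 0.03809 h⁻¹
t = ln(C₀ / C) / k = ln(3.469 / 1.37) / 0.03809
  = ln(2.532) / 0.03809 = 0.9290 / 0.03809 = 24.39 h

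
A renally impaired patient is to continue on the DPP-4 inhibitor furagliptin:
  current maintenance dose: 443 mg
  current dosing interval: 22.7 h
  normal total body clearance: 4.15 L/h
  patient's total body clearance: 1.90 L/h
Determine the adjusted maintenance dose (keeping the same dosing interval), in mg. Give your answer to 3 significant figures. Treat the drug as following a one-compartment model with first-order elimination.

203 mg

To keep the same average steady-state level, dosing rate must scale with clearance.
CL ratio = 1.90 / 4.15 = 0.4578
New dose (same interval) = 443 × 0.4578 = 202.8 mg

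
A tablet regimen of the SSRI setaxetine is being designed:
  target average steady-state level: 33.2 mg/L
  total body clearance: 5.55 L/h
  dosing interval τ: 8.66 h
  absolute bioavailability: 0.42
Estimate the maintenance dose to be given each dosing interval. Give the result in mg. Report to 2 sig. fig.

3800 mg

At steady state, F × (Dose/τ) = Css × CL.
Dose = Css × CL × τ / F = 33.2 × 5.550 × 8.66 / 0.42 = 3799 mg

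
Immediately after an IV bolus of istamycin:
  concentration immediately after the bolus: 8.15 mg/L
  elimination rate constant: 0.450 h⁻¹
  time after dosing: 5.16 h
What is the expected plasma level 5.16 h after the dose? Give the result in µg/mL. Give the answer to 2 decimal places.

C = C₀ · e^(−k·t) = 8.150 × e^(−0.4500 × 5.16)
  = 8.150 × 0.09808 = 0.7994 mg/L
(0.7994 mg/L = 0.7994 µg/mL)

0.80 µg/mL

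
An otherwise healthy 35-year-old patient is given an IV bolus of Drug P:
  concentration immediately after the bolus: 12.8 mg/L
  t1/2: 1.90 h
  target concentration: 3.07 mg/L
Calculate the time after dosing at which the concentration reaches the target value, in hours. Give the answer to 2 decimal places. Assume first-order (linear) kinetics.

k = ln2 / t½ = 0.693147 / 1.90 = 0.3648 h⁻¹
t = ln(C₀ / C) / k = ln(12.80 / 3.07) / 0.3648
  = ln(4.169) / 0.3648 = 1.428 / 0.3648 = 3.914 h

3.91 h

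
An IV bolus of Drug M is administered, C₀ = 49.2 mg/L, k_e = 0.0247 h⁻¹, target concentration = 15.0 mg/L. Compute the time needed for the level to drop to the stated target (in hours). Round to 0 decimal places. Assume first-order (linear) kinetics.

48 h

t = ln(C₀ / C) / k = ln(49.20 / 15.0) / 0.02470
  = ln(3.280) / 0.02470 = 1.188 / 0.02470 = 48.10 h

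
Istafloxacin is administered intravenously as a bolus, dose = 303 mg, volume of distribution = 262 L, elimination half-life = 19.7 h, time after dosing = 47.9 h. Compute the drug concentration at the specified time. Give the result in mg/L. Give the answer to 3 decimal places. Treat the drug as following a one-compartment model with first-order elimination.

C₀ = Dose / Vd = 303.0 / 262 = 1.156 mg/L
k = ln2 / t½ = 0.693147 / 19.7 = 0.03519 h⁻¹
C = C₀ · e^(−k·t) = 1.156 × e^(−0.03519 × 47.9)
  = 1.156 × 0.1853 = 0.2142 mg/L

0.214 mg/L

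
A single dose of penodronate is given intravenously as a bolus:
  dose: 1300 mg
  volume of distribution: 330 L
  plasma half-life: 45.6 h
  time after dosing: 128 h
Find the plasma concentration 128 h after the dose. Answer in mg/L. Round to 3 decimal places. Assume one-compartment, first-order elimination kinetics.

C₀ = Dose / Vd = 1300 / 330 = 3.939 mg/L
k = ln2 / t½ = 0.693147 / 45.6 = 0.01520 h⁻¹
C = C₀ · e^(−k·t) = 3.939 × e^(−0.01520 × 128)
  = 3.939 × 0.1429 = 0.5629 mg/L

0.563 mg/L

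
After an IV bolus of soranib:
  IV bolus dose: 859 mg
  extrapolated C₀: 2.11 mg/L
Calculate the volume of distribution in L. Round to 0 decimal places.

Vd = Dose / C₀ = 859.0 / 2.11 = 407.1 L

407 L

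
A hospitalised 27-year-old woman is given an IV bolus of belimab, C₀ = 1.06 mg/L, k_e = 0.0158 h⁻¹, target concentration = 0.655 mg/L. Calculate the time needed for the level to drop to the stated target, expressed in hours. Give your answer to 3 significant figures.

30.5 h

t = ln(C₀ / C) / k = ln(1.060 / 0.655) / 0.01580
  = ln(1.618) / 0.01580 = 0.4812 / 0.01580 = 30.46 h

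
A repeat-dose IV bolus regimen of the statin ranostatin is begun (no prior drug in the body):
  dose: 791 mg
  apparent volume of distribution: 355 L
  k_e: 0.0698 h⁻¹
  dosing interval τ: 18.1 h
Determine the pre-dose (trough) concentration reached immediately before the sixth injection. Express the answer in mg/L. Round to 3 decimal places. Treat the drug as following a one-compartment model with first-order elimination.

0.877 mg/L

C₀ per dose = Dose / Vd = 791 / 355 = 2.228 mg/L
Fraction remaining after one interval: r = e^(−kτ) = e^(−0.06980 × 18.1) = 0.2827
Before dose 6, 5 doses have been given (aged 1τ, 2τ, 3τ, 4τ, 5τ).
C_trough = C₀ × (r + r² + … + r^5) = C₀ × r(1−r^5)/(1−r)
        = 2.228 × 0.2827 × (1 − 0.001806) / (1 − 0.2827) = 0.8765 mg/L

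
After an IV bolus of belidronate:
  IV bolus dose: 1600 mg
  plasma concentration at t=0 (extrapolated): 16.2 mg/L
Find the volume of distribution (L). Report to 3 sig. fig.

Vd = Dose / C₀ = 1600 / 16.2 = 98.77 L

98.8 L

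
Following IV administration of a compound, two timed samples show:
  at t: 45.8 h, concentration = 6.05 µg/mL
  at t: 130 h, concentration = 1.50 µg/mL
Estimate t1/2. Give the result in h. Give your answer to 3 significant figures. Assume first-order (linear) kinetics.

k = ln(C₁/C₂) / (t₂ − t₁) = ln(6.05/1.50) / (130 − 45.8)
  = 1.395 / 84.20 = 0.01657 h⁻¹
t½ = ln2 / k = 0.693147 / 0.01657 = 41.83 h

41.8 h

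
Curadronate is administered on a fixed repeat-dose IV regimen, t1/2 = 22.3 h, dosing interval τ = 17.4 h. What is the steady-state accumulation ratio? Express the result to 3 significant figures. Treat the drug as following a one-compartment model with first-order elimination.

k = ln2 / t½ = 0.693147 / 22.3 = 0.03108 h⁻¹
e^(−kτ) = e^(−0.03108 × 17.4) = 0.5823
Accumulation ratio R = 1 / (1 − e^(−kτ)) = 1 / (1 − 0.5823) = 2.394

2.39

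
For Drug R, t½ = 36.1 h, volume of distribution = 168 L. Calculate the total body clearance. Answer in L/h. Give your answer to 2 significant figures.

k = ln2 / t½ = 0.693147 / 36.1 = 0.01920 h⁻¹
CL = k × Vd = 0.01920 × 168 = 3.226 L/h

3.2 L/h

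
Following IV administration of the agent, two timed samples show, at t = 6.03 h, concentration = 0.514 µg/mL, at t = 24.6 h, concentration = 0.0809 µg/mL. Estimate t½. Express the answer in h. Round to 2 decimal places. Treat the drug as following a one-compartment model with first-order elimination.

6.96 h

k = ln(C₁/C₂) / (t₂ − t₁) = ln(0.514/0.0809) / (24.6 − 6.03)
  = 1.849 / 18.57 = 0.09957 h⁻¹
t½ = ln2 / k = 0.693147 / 0.09957 = 6.961 h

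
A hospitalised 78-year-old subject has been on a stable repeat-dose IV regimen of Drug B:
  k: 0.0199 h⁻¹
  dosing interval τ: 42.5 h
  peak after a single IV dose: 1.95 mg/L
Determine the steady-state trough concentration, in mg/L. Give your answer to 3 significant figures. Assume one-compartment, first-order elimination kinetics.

e^(−kτ) = e^(−0.01990 × 42.5) = 0.4292
Accumulation ratio R = 1 / (1 − e^(−kτ)) = 1 / (1 − 0.4292) = 1.752
Steady-state trough = C₀ × R × e^(−kτ) = 1.95 × 1.752 × 0.4292 = 1.466 mg/L

1.47 mg/L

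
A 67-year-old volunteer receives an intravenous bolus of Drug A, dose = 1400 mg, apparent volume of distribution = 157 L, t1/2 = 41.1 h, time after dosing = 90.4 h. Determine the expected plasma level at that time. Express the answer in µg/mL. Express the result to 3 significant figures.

1.94 µg/mL

C₀ = Dose / Vd = 1400 / 157 = 8.917 mg/L
k = ln2 / t½ = 0.693147 / 41.1 = 0.01686 h⁻¹
C = C₀ · e^(−k·t) = 8.917 × e^(−0.01686 × 90.4)
  = 8.917 × 0.2178 = 1.942 mg/L
(1.942 mg/L = 1.942 µg/mL)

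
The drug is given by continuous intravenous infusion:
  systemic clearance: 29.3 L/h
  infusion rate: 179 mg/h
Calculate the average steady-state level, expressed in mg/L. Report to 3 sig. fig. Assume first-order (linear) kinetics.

At steady state Css = R₀ / CL = 179 / 29.30 = 6.109 mg/L

6.11 mg/L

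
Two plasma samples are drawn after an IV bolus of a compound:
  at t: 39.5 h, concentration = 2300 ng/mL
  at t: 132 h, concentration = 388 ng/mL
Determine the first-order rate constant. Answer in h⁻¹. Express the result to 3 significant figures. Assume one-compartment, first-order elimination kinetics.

0.0192 h⁻¹

k = ln(C₁/C₂) / (t₂ − t₁) = ln(2300/388) / (132 − 39.5)
  = 1.780 / 92.50 = 0.01924 h⁻¹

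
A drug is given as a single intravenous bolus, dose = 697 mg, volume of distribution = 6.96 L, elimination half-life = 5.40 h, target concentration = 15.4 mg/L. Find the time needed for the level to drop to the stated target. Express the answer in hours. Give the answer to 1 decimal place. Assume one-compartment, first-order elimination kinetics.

C₀ = Dose / Vd = 697.0 / 6.96 = 100.1 mg/L
k = ln2 / t½ = 0.693147 / 5.40 = 0.1284 h⁻¹
t = ln(C₀ / C) / k = ln(100.1 / 15.4) / 0.1284
  = ln(6.500) / 0.1284 = 1.872 / 0.1284 = 14.58 h

14.6 h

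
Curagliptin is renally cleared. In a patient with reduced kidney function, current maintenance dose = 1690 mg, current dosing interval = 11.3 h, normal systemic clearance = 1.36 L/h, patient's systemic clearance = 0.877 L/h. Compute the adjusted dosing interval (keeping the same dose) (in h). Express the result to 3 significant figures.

To keep the same average steady-state level, dosing rate must scale with clearance.
CL ratio = 0.877 / 1.36 = 0.6449
New interval (same dose) = 11.3 / 0.6449 = 17.52 h

17.5 h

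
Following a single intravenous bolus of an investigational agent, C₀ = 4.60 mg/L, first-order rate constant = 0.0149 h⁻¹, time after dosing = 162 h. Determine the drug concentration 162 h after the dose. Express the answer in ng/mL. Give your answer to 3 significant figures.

C = C₀ · e^(−k·t) = 4.600 × e^(−0.01490 × 162)
  = 4.600 × 0.08947 = 0.4116 mg/L
Convert: 0.4116 mg/L × 1000 = 411.6 ng/mL

412 ng/mL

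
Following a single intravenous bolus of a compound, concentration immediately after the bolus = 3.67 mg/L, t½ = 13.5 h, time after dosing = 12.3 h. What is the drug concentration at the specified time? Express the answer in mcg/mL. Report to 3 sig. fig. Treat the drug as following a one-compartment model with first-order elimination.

k = ln2 / t½ = 0.693147 / 13.5 = 0.05134 h⁻¹
C = C₀ · e^(−k·t) = 3.670 × e^(−0.05134 × 12.3)
  = 3.670 × 0.5318 = 1.952 mg/L
(1.952 mg/L = 1.952 mcg/mL)

1.95 mcg/mL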